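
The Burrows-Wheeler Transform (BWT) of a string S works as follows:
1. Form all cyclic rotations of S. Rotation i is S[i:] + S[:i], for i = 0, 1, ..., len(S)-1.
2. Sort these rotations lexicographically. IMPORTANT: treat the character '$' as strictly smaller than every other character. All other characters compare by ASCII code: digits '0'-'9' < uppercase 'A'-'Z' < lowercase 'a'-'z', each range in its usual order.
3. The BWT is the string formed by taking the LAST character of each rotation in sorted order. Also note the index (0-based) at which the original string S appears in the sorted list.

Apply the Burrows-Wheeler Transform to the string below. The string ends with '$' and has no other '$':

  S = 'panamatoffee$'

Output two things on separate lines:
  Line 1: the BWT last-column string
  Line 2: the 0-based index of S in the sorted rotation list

Answer: enpmeffoaat$a
11

Derivation:
All 13 rotations (rotation i = S[i:]+S[:i]):
  rot[0] = panamatoffee$
  rot[1] = anamatoffee$p
  rot[2] = namatoffee$pa
  rot[3] = amatoffee$pan
  rot[4] = matoffee$pana
  rot[5] = atoffee$panam
  rot[6] = toffee$panama
  rot[7] = offee$panamat
  rot[8] = ffee$panamato
  rot[9] = fee$panamatof
  rot[10] = ee$panamatoff
  rot[11] = e$panamatoffe
  rot[12] = $panamatoffee
Sorted (with $ < everything):
  sorted[0] = $panamatoffee  (last char: 'e')
  sorted[1] = amatoffee$pan  (last char: 'n')
  sorted[2] = anamatoffee$p  (last char: 'p')
  sorted[3] = atoffee$panam  (last char: 'm')
  sorted[4] = e$panamatoffe  (last char: 'e')
  sorted[5] = ee$panamatoff  (last char: 'f')
  sorted[6] = fee$panamatof  (last char: 'f')
  sorted[7] = ffee$panamato  (last char: 'o')
  sorted[8] = matoffee$pana  (last char: 'a')
  sorted[9] = namatoffee$pa  (last char: 'a')
  sorted[10] = offee$panamat  (last char: 't')
  sorted[11] = panamatoffee$  (last char: '$')
  sorted[12] = toffee$panama  (last char: 'a')
Last column: enpmeffoaat$a
Original string S is at sorted index 11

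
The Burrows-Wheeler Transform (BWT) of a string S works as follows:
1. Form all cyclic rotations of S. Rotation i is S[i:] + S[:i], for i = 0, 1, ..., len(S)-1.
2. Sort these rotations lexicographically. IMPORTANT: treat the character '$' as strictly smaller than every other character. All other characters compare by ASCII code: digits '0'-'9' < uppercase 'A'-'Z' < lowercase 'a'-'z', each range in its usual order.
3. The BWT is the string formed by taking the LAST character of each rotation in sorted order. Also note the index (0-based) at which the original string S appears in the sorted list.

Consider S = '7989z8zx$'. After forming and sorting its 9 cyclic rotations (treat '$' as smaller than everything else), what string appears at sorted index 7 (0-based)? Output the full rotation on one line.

Answer: z8zx$7989

Derivation:
All 9 rotations (rotation i = S[i:]+S[:i]):
  rot[0] = 7989z8zx$
  rot[1] = 989z8zx$7
  rot[2] = 89z8zx$79
  rot[3] = 9z8zx$798
  rot[4] = z8zx$7989
  rot[5] = 8zx$7989z
  rot[6] = zx$7989z8
  rot[7] = x$7989z8z
  rot[8] = $7989z8zx
Sorted (with $ < everything):
  sorted[0] = $7989z8zx
  sorted[1] = 7989z8zx$
  sorted[2] = 89z8zx$79
  sorted[3] = 8zx$7989z
  sorted[4] = 989z8zx$7
  sorted[5] = 9z8zx$798
  sorted[6] = x$7989z8z
  sorted[7] = z8zx$7989
  sorted[8] = zx$7989z8
sorted[7] = z8zx$7989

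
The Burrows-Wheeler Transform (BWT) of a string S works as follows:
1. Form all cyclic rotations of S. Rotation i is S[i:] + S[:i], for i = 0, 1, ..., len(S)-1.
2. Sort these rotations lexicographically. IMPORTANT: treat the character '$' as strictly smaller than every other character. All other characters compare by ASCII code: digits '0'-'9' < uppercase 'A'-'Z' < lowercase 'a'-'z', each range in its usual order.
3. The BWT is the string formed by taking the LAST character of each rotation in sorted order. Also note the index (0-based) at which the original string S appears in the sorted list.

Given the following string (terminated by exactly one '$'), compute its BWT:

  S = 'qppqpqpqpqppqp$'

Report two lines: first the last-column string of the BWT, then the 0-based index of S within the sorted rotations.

All 15 rotations (rotation i = S[i:]+S[:i]):
  rot[0] = qppqpqpqpqppqp$
  rot[1] = ppqpqpqpqppqp$q
  rot[2] = pqpqpqpqppqp$qp
  rot[3] = qpqpqpqppqp$qpp
  rot[4] = pqpqpqppqp$qppq
  rot[5] = qpqpqppqp$qppqp
  rot[6] = pqpqppqp$qppqpq
  rot[7] = qpqppqp$qppqpqp
  rot[8] = pqppqp$qppqpqpq
  rot[9] = qppqp$qppqpqpqp
  rot[10] = ppqp$qppqpqpqpq
  rot[11] = pqp$qppqpqpqpqp
  rot[12] = qp$qppqpqpqpqpp
  rot[13] = p$qppqpqpqpqppq
  rot[14] = $qppqpqpqpqppqp
Sorted (with $ < everything):
  sorted[0] = $qppqpqpqpqppqp  (last char: 'p')
  sorted[1] = p$qppqpqpqpqppq  (last char: 'q')
  sorted[2] = ppqp$qppqpqpqpq  (last char: 'q')
  sorted[3] = ppqpqpqpqppqp$q  (last char: 'q')
  sorted[4] = pqp$qppqpqpqpqp  (last char: 'p')
  sorted[5] = pqppqp$qppqpqpq  (last char: 'q')
  sorted[6] = pqpqppqp$qppqpq  (last char: 'q')
  sorted[7] = pqpqpqppqp$qppq  (last char: 'q')
  sorted[8] = pqpqpqpqppqp$qp  (last char: 'p')
  sorted[9] = qp$qppqpqpqpqpp  (last char: 'p')
  sorted[10] = qppqp$qppqpqpqp  (last char: 'p')
  sorted[11] = qppqpqpqpqppqp$  (last char: '$')
  sorted[12] = qpqppqp$qppqpqp  (last char: 'p')
  sorted[13] = qpqpqppqp$qppqp  (last char: 'p')
  sorted[14] = qpqpqpqppqp$qpp  (last char: 'p')
Last column: pqqqpqqqppp$ppp
Original string S is at sorted index 11

Answer: pqqqpqqqppp$ppp
11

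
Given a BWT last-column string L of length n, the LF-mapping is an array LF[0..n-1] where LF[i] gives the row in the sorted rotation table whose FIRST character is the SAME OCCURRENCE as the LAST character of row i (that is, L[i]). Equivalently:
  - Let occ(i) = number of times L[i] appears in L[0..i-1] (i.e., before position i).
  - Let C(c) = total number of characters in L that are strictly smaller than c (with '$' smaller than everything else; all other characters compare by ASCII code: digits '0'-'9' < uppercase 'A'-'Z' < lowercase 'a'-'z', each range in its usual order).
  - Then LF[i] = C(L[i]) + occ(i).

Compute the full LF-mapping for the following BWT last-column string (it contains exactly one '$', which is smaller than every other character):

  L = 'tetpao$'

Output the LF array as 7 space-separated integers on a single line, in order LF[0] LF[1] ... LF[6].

Answer: 5 2 6 4 1 3 0

Derivation:
Char counts: '$':1, 'a':1, 'e':1, 'o':1, 'p':1, 't':2
C (first-col start): C('$')=0, C('a')=1, C('e')=2, C('o')=3, C('p')=4, C('t')=5
L[0]='t': occ=0, LF[0]=C('t')+0=5+0=5
L[1]='e': occ=0, LF[1]=C('e')+0=2+0=2
L[2]='t': occ=1, LF[2]=C('t')+1=5+1=6
L[3]='p': occ=0, LF[3]=C('p')+0=4+0=4
L[4]='a': occ=0, LF[4]=C('a')+0=1+0=1
L[5]='o': occ=0, LF[5]=C('o')+0=3+0=3
L[6]='$': occ=0, LF[6]=C('$')+0=0+0=0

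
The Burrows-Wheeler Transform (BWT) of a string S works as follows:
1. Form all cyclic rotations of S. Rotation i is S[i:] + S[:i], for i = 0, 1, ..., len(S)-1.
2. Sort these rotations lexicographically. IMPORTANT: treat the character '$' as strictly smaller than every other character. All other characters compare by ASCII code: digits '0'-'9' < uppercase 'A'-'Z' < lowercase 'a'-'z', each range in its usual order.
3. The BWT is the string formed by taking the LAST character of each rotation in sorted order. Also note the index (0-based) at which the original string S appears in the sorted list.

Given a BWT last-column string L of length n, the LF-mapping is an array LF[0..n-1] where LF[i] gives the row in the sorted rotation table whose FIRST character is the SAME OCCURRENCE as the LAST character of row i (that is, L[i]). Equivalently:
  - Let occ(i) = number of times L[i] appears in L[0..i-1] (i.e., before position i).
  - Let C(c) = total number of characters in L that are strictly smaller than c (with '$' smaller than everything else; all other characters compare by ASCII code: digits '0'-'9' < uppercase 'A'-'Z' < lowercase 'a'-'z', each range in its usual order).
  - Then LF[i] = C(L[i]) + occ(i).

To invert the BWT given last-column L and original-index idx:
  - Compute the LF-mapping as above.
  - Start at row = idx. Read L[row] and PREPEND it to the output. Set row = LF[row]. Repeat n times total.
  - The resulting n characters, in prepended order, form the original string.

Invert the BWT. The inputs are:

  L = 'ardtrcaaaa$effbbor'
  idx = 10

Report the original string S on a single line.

LF mapping: 1 14 9 17 15 8 2 3 4 5 0 10 11 12 6 7 13 16
Walk LF starting at row 10, prepending L[row]:
  step 1: row=10, L[10]='$', prepend. Next row=LF[10]=0
  step 2: row=0, L[0]='a', prepend. Next row=LF[0]=1
  step 3: row=1, L[1]='r', prepend. Next row=LF[1]=14
  step 4: row=14, L[14]='b', prepend. Next row=LF[14]=6
  step 5: row=6, L[6]='a', prepend. Next row=LF[6]=2
  step 6: row=2, L[2]='d', prepend. Next row=LF[2]=9
  step 7: row=9, L[9]='a', prepend. Next row=LF[9]=5
  step 8: row=5, L[5]='c', prepend. Next row=LF[5]=8
  step 9: row=8, L[8]='a', prepend. Next row=LF[8]=4
  step 10: row=4, L[4]='r', prepend. Next row=LF[4]=15
  step 11: row=15, L[15]='b', prepend. Next row=LF[15]=7
  step 12: row=7, L[7]='a', prepend. Next row=LF[7]=3
  step 13: row=3, L[3]='t', prepend. Next row=LF[3]=17
  step 14: row=17, L[17]='r', prepend. Next row=LF[17]=16
  step 15: row=16, L[16]='o', prepend. Next row=LF[16]=13
  step 16: row=13, L[13]='f', prepend. Next row=LF[13]=12
  step 17: row=12, L[12]='f', prepend. Next row=LF[12]=11
  step 18: row=11, L[11]='e', prepend. Next row=LF[11]=10
Reversed output: effortabracadabra$

Answer: effortabracadabra$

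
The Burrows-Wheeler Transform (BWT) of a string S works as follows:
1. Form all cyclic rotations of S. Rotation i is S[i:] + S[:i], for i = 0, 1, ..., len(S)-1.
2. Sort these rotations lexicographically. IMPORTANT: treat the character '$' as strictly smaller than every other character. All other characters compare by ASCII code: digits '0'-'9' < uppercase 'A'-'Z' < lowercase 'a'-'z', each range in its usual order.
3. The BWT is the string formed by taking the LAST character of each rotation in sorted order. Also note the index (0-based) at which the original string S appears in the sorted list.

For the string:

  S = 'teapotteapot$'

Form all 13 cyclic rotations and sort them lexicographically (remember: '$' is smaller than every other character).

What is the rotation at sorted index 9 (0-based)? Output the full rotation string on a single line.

Answer: t$teapotteapo

Derivation:
All 13 rotations (rotation i = S[i:]+S[:i]):
  rot[0] = teapotteapot$
  rot[1] = eapotteapot$t
  rot[2] = apotteapot$te
  rot[3] = potteapot$tea
  rot[4] = otteapot$teap
  rot[5] = tteapot$teapo
  rot[6] = teapot$teapot
  rot[7] = eapot$teapott
  rot[8] = apot$teapotte
  rot[9] = pot$teapottea
  rot[10] = ot$teapotteap
  rot[11] = t$teapotteapo
  rot[12] = $teapotteapot
Sorted (with $ < everything):
  sorted[0] = $teapotteapot
  sorted[1] = apot$teapotte
  sorted[2] = apotteapot$te
  sorted[3] = eapot$teapott
  sorted[4] = eapotteapot$t
  sorted[5] = ot$teapotteap
  sorted[6] = otteapot$teap
  sorted[7] = pot$teapottea
  sorted[8] = potteapot$tea
  sorted[9] = t$teapotteapo
  sorted[10] = teapot$teapot
  sorted[11] = teapotteapot$
  sorted[12] = tteapot$teapo
sorted[9] = t$teapotteapo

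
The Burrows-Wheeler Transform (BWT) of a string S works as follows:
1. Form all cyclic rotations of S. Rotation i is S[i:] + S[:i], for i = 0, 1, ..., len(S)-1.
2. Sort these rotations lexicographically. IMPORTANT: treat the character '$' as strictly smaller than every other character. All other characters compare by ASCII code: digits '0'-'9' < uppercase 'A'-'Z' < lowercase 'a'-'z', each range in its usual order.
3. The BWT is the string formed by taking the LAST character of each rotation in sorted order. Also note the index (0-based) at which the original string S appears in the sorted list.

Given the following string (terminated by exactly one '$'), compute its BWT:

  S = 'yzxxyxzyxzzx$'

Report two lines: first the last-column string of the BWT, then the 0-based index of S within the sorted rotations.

All 13 rotations (rotation i = S[i:]+S[:i]):
  rot[0] = yzxxyxzyxzzx$
  rot[1] = zxxyxzyxzzx$y
  rot[2] = xxyxzyxzzx$yz
  rot[3] = xyxzyxzzx$yzx
  rot[4] = yxzyxzzx$yzxx
  rot[5] = xzyxzzx$yzxxy
  rot[6] = zyxzzx$yzxxyx
  rot[7] = yxzzx$yzxxyxz
  rot[8] = xzzx$yzxxyxzy
  rot[9] = zzx$yzxxyxzyx
  rot[10] = zx$yzxxyxzyxz
  rot[11] = x$yzxxyxzyxzz
  rot[12] = $yzxxyxzyxzzx
Sorted (with $ < everything):
  sorted[0] = $yzxxyxzyxzzx  (last char: 'x')
  sorted[1] = x$yzxxyxzyxzz  (last char: 'z')
  sorted[2] = xxyxzyxzzx$yz  (last char: 'z')
  sorted[3] = xyxzyxzzx$yzx  (last char: 'x')
  sorted[4] = xzyxzzx$yzxxy  (last char: 'y')
  sorted[5] = xzzx$yzxxyxzy  (last char: 'y')
  sorted[6] = yxzyxzzx$yzxx  (last char: 'x')
  sorted[7] = yxzzx$yzxxyxz  (last char: 'z')
  sorted[8] = yzxxyxzyxzzx$  (last char: '$')
  sorted[9] = zx$yzxxyxzyxz  (last char: 'z')
  sorted[10] = zxxyxzyxzzx$y  (last char: 'y')
  sorted[11] = zyxzzx$yzxxyx  (last char: 'x')
  sorted[12] = zzx$yzxxyxzyx  (last char: 'x')
Last column: xzzxyyxz$zyxx
Original string S is at sorted index 8

Answer: xzzxyyxz$zyxx
8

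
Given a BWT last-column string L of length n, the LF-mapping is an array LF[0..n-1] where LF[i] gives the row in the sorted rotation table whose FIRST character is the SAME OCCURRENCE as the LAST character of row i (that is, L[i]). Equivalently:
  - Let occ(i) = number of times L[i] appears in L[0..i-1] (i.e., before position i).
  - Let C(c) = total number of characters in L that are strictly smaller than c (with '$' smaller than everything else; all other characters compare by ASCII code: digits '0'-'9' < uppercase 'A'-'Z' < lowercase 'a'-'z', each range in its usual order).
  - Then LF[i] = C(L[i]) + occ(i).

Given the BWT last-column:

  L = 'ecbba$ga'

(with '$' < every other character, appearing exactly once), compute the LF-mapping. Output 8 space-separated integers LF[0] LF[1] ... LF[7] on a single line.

Char counts: '$':1, 'a':2, 'b':2, 'c':1, 'e':1, 'g':1
C (first-col start): C('$')=0, C('a')=1, C('b')=3, C('c')=5, C('e')=6, C('g')=7
L[0]='e': occ=0, LF[0]=C('e')+0=6+0=6
L[1]='c': occ=0, LF[1]=C('c')+0=5+0=5
L[2]='b': occ=0, LF[2]=C('b')+0=3+0=3
L[3]='b': occ=1, LF[3]=C('b')+1=3+1=4
L[4]='a': occ=0, LF[4]=C('a')+0=1+0=1
L[5]='$': occ=0, LF[5]=C('$')+0=0+0=0
L[6]='g': occ=0, LF[6]=C('g')+0=7+0=7
L[7]='a': occ=1, LF[7]=C('a')+1=1+1=2

Answer: 6 5 3 4 1 0 7 2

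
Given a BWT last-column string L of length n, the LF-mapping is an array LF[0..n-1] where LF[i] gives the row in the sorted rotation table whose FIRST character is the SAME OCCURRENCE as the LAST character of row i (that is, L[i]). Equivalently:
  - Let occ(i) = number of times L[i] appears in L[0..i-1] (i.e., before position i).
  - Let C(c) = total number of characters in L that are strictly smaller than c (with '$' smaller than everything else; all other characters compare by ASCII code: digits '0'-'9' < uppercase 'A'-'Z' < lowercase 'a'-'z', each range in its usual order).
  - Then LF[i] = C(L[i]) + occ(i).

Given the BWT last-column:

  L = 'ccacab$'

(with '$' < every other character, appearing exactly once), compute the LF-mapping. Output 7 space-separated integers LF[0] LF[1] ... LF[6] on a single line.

Char counts: '$':1, 'a':2, 'b':1, 'c':3
C (first-col start): C('$')=0, C('a')=1, C('b')=3, C('c')=4
L[0]='c': occ=0, LF[0]=C('c')+0=4+0=4
L[1]='c': occ=1, LF[1]=C('c')+1=4+1=5
L[2]='a': occ=0, LF[2]=C('a')+0=1+0=1
L[3]='c': occ=2, LF[3]=C('c')+2=4+2=6
L[4]='a': occ=1, LF[4]=C('a')+1=1+1=2
L[5]='b': occ=0, LF[5]=C('b')+0=3+0=3
L[6]='$': occ=0, LF[6]=C('$')+0=0+0=0

Answer: 4 5 1 6 2 3 0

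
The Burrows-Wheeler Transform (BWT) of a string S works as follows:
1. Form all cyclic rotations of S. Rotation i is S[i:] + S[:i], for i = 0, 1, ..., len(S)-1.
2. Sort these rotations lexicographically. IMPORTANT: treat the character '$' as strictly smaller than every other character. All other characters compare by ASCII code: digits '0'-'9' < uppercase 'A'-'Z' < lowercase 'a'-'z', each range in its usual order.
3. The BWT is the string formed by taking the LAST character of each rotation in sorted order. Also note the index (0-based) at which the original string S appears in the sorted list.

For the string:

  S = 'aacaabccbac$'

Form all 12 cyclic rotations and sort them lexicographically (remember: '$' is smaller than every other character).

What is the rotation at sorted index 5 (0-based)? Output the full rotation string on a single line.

All 12 rotations (rotation i = S[i:]+S[:i]):
  rot[0] = aacaabccbac$
  rot[1] = acaabccbac$a
  rot[2] = caabccbac$aa
  rot[3] = aabccbac$aac
  rot[4] = abccbac$aaca
  rot[5] = bccbac$aacaa
  rot[6] = ccbac$aacaab
  rot[7] = cbac$aacaabc
  rot[8] = bac$aacaabcc
  rot[9] = ac$aacaabccb
  rot[10] = c$aacaabccba
  rot[11] = $aacaabccbac
Sorted (with $ < everything):
  sorted[0] = $aacaabccbac
  sorted[1] = aabccbac$aac
  sorted[2] = aacaabccbac$
  sorted[3] = abccbac$aaca
  sorted[4] = ac$aacaabccb
  sorted[5] = acaabccbac$a
  sorted[6] = bac$aacaabcc
  sorted[7] = bccbac$aacaa
  sorted[8] = c$aacaabccba
  sorted[9] = caabccbac$aa
  sorted[10] = cbac$aacaabc
  sorted[11] = ccbac$aacaab
sorted[5] = acaabccbac$a

Answer: acaabccbac$a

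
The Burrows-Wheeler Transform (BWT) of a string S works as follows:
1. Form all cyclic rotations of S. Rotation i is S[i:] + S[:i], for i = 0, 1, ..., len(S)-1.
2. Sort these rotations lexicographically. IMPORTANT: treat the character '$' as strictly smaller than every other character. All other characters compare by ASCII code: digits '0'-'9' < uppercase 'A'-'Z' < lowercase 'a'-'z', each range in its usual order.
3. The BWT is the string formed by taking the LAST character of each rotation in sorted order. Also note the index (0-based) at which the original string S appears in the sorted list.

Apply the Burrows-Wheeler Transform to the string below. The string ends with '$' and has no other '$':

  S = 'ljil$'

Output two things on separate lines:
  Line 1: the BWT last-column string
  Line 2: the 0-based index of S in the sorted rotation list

All 5 rotations (rotation i = S[i:]+S[:i]):
  rot[0] = ljil$
  rot[1] = jil$l
  rot[2] = il$lj
  rot[3] = l$lji
  rot[4] = $ljil
Sorted (with $ < everything):
  sorted[0] = $ljil  (last char: 'l')
  sorted[1] = il$lj  (last char: 'j')
  sorted[2] = jil$l  (last char: 'l')
  sorted[3] = l$lji  (last char: 'i')
  sorted[4] = ljil$  (last char: '$')
Last column: ljli$
Original string S is at sorted index 4

Answer: ljli$
4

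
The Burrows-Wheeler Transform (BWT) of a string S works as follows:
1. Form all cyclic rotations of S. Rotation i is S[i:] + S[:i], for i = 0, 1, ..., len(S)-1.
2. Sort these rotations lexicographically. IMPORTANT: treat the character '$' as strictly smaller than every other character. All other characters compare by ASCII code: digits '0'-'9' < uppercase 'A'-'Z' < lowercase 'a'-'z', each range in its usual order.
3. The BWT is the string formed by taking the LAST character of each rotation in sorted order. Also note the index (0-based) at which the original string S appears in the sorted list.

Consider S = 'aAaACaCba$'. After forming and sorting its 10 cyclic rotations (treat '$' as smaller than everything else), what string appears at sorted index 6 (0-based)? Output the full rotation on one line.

Answer: aACaCba$aA

Derivation:
All 10 rotations (rotation i = S[i:]+S[:i]):
  rot[0] = aAaACaCba$
  rot[1] = AaACaCba$a
  rot[2] = aACaCba$aA
  rot[3] = ACaCba$aAa
  rot[4] = CaCba$aAaA
  rot[5] = aCba$aAaAC
  rot[6] = Cba$aAaACa
  rot[7] = ba$aAaACaC
  rot[8] = a$aAaACaCb
  rot[9] = $aAaACaCba
Sorted (with $ < everything):
  sorted[0] = $aAaACaCba
  sorted[1] = ACaCba$aAa
  sorted[2] = AaACaCba$a
  sorted[3] = CaCba$aAaA
  sorted[4] = Cba$aAaACa
  sorted[5] = a$aAaACaCb
  sorted[6] = aACaCba$aA
  sorted[7] = aAaACaCba$
  sorted[8] = aCba$aAaAC
  sorted[9] = ba$aAaACaC
sorted[6] = aACaCba$aA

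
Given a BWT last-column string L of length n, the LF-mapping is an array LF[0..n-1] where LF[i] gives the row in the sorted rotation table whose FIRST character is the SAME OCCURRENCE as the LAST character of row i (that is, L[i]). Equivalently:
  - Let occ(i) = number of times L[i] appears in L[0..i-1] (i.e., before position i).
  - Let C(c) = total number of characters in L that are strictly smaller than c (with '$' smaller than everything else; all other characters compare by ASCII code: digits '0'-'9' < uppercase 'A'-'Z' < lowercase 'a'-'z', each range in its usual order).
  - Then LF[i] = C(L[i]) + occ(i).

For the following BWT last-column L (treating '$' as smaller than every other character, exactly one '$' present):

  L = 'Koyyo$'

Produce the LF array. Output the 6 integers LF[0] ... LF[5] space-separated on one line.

Answer: 1 2 4 5 3 0

Derivation:
Char counts: '$':1, 'K':1, 'o':2, 'y':2
C (first-col start): C('$')=0, C('K')=1, C('o')=2, C('y')=4
L[0]='K': occ=0, LF[0]=C('K')+0=1+0=1
L[1]='o': occ=0, LF[1]=C('o')+0=2+0=2
L[2]='y': occ=0, LF[2]=C('y')+0=4+0=4
L[3]='y': occ=1, LF[3]=C('y')+1=4+1=5
L[4]='o': occ=1, LF[4]=C('o')+1=2+1=3
L[5]='$': occ=0, LF[5]=C('$')+0=0+0=0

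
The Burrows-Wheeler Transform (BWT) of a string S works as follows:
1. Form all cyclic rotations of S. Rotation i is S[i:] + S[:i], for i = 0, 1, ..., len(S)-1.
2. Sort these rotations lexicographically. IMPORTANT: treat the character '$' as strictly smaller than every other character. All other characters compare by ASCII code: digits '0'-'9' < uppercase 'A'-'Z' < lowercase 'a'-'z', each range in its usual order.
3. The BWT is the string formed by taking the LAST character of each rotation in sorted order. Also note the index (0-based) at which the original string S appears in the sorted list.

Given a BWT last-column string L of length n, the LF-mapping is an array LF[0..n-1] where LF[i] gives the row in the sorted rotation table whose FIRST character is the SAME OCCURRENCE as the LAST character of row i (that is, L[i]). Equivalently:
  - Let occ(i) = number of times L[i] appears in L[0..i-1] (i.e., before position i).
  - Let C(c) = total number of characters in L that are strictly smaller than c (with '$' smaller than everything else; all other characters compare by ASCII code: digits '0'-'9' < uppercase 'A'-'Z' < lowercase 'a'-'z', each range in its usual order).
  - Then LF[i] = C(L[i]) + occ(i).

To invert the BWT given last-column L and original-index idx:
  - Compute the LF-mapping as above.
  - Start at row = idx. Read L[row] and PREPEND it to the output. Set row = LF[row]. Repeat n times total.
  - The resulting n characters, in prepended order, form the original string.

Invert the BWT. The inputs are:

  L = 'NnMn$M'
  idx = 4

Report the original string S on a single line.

LF mapping: 3 4 1 5 0 2
Walk LF starting at row 4, prepending L[row]:
  step 1: row=4, L[4]='$', prepend. Next row=LF[4]=0
  step 2: row=0, L[0]='N', prepend. Next row=LF[0]=3
  step 3: row=3, L[3]='n', prepend. Next row=LF[3]=5
  step 4: row=5, L[5]='M', prepend. Next row=LF[5]=2
  step 5: row=2, L[2]='M', prepend. Next row=LF[2]=1
  step 6: row=1, L[1]='n', prepend. Next row=LF[1]=4
Reversed output: nMMnN$

Answer: nMMnN$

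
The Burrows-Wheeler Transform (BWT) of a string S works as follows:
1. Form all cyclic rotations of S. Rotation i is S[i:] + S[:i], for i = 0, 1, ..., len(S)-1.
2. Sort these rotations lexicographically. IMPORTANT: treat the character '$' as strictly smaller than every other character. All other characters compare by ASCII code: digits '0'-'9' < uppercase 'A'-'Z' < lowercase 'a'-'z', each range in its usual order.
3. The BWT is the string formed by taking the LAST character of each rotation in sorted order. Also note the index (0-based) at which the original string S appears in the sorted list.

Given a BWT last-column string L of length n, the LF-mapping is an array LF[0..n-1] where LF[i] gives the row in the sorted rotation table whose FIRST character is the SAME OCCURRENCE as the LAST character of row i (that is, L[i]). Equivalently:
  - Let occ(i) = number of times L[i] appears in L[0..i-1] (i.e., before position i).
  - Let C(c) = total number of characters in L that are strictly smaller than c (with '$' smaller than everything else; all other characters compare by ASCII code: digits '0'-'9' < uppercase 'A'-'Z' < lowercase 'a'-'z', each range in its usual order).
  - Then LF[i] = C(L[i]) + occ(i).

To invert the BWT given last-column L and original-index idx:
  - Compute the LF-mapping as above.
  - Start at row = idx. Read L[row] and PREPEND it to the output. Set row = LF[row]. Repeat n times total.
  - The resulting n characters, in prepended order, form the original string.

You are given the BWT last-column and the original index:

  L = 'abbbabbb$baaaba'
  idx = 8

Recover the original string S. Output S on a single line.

Answer: baababbbababba$

Derivation:
LF mapping: 1 7 8 9 2 10 11 12 0 13 3 4 5 14 6
Walk LF starting at row 8, prepending L[row]:
  step 1: row=8, L[8]='$', prepend. Next row=LF[8]=0
  step 2: row=0, L[0]='a', prepend. Next row=LF[0]=1
  step 3: row=1, L[1]='b', prepend. Next row=LF[1]=7
  step 4: row=7, L[7]='b', prepend. Next row=LF[7]=12
  step 5: row=12, L[12]='a', prepend. Next row=LF[12]=5
  step 6: row=5, L[5]='b', prepend. Next row=LF[5]=10
  step 7: row=10, L[10]='a', prepend. Next row=LF[10]=3
  step 8: row=3, L[3]='b', prepend. Next row=LF[3]=9
  step 9: row=9, L[9]='b', prepend. Next row=LF[9]=13
  step 10: row=13, L[13]='b', prepend. Next row=LF[13]=14
  step 11: row=14, L[14]='a', prepend. Next row=LF[14]=6
  step 12: row=6, L[6]='b', prepend. Next row=LF[6]=11
  step 13: row=11, L[11]='a', prepend. Next row=LF[11]=4
  step 14: row=4, L[4]='a', prepend. Next row=LF[4]=2
  step 15: row=2, L[2]='b', prepend. Next row=LF[2]=8
Reversed output: baababbbababba$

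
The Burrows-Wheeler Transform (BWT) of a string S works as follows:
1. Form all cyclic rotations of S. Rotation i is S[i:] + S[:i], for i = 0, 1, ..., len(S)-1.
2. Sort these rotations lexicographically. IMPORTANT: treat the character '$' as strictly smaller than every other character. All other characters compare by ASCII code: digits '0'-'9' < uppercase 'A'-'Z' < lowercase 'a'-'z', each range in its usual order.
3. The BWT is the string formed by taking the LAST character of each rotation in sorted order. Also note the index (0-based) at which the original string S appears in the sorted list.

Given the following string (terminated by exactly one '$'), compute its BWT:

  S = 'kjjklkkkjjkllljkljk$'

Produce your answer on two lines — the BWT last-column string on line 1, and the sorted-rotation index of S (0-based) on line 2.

Answer: kkklljjj$kkljjjklklk
8

Derivation:
All 20 rotations (rotation i = S[i:]+S[:i]):
  rot[0] = kjjklkkkjjkllljkljk$
  rot[1] = jjklkkkjjkllljkljk$k
  rot[2] = jklkkkjjkllljkljk$kj
  rot[3] = klkkkjjkllljkljk$kjj
  rot[4] = lkkkjjkllljkljk$kjjk
  rot[5] = kkkjjkllljkljk$kjjkl
  rot[6] = kkjjkllljkljk$kjjklk
  rot[7] = kjjkllljkljk$kjjklkk
  rot[8] = jjkllljkljk$kjjklkkk
  rot[9] = jkllljkljk$kjjklkkkj
  rot[10] = kllljkljk$kjjklkkkjj
  rot[11] = llljkljk$kjjklkkkjjk
  rot[12] = lljkljk$kjjklkkkjjkl
  rot[13] = ljkljk$kjjklkkkjjkll
  rot[14] = jkljk$kjjklkkkjjklll
  rot[15] = kljk$kjjklkkkjjklllj
  rot[16] = ljk$kjjklkkkjjkllljk
  rot[17] = jk$kjjklkkkjjkllljkl
  rot[18] = k$kjjklkkkjjkllljklj
  rot[19] = $kjjklkkkjjkllljkljk
Sorted (with $ < everything):
  sorted[0] = $kjjklkkkjjkllljkljk  (last char: 'k')
  sorted[1] = jjklkkkjjkllljkljk$k  (last char: 'k')
  sorted[2] = jjkllljkljk$kjjklkkk  (last char: 'k')
  sorted[3] = jk$kjjklkkkjjkllljkl  (last char: 'l')
  sorted[4] = jkljk$kjjklkkkjjklll  (last char: 'l')
  sorted[5] = jklkkkjjkllljkljk$kj  (last char: 'j')
  sorted[6] = jkllljkljk$kjjklkkkj  (last char: 'j')
  sorted[7] = k$kjjklkkkjjkllljklj  (last char: 'j')
  sorted[8] = kjjklkkkjjkllljkljk$  (last char: '$')
  sorted[9] = kjjkllljkljk$kjjklkk  (last char: 'k')
  sorted[10] = kkjjkllljkljk$kjjklk  (last char: 'k')
  sorted[11] = kkkjjkllljkljk$kjjkl  (last char: 'l')
  sorted[12] = kljk$kjjklkkkjjklllj  (last char: 'j')
  sorted[13] = klkkkjjkllljkljk$kjj  (last char: 'j')
  sorted[14] = kllljkljk$kjjklkkkjj  (last char: 'j')
  sorted[15] = ljk$kjjklkkkjjkllljk  (last char: 'k')
  sorted[16] = ljkljk$kjjklkkkjjkll  (last char: 'l')
  sorted[17] = lkkkjjkllljkljk$kjjk  (last char: 'k')
  sorted[18] = lljkljk$kjjklkkkjjkl  (last char: 'l')
  sorted[19] = llljkljk$kjjklkkkjjk  (last char: 'k')
Last column: kkklljjj$kkljjjklklk
Original string S is at sorted index 8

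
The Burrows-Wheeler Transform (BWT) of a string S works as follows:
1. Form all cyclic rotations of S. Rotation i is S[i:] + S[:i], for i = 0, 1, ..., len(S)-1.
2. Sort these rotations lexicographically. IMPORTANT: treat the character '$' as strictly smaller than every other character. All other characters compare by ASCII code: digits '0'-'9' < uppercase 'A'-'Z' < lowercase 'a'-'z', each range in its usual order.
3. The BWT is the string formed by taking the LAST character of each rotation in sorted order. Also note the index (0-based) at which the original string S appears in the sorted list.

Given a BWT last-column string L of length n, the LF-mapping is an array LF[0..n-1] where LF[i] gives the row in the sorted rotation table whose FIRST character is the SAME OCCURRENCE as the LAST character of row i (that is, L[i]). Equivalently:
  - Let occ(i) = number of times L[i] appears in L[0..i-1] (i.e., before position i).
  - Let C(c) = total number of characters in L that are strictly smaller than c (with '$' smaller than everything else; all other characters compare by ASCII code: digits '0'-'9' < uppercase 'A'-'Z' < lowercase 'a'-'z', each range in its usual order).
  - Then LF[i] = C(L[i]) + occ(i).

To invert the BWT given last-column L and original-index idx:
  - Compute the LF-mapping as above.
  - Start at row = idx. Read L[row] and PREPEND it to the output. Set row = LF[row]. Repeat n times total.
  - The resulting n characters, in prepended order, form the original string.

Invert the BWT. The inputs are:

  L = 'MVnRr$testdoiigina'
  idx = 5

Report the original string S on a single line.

Answer: disintegrationRVM$

Derivation:
LF mapping: 1 3 11 2 14 0 16 6 15 17 5 13 8 9 7 10 12 4
Walk LF starting at row 5, prepending L[row]:
  step 1: row=5, L[5]='$', prepend. Next row=LF[5]=0
  step 2: row=0, L[0]='M', prepend. Next row=LF[0]=1
  step 3: row=1, L[1]='V', prepend. Next row=LF[1]=3
  step 4: row=3, L[3]='R', prepend. Next row=LF[3]=2
  step 5: row=2, L[2]='n', prepend. Next row=LF[2]=11
  step 6: row=11, L[11]='o', prepend. Next row=LF[11]=13
  step 7: row=13, L[13]='i', prepend. Next row=LF[13]=9
  step 8: row=9, L[9]='t', prepend. Next row=LF[9]=17
  step 9: row=17, L[17]='a', prepend. Next row=LF[17]=4
  step 10: row=4, L[4]='r', prepend. Next row=LF[4]=14
  step 11: row=14, L[14]='g', prepend. Next row=LF[14]=7
  step 12: row=7, L[7]='e', prepend. Next row=LF[7]=6
  step 13: row=6, L[6]='t', prepend. Next row=LF[6]=16
  step 14: row=16, L[16]='n', prepend. Next row=LF[16]=12
  step 15: row=12, L[12]='i', prepend. Next row=LF[12]=8
  step 16: row=8, L[8]='s', prepend. Next row=LF[8]=15
  step 17: row=15, L[15]='i', prepend. Next row=LF[15]=10
  step 18: row=10, L[10]='d', prepend. Next row=LF[10]=5
Reversed output: disintegrationRVM$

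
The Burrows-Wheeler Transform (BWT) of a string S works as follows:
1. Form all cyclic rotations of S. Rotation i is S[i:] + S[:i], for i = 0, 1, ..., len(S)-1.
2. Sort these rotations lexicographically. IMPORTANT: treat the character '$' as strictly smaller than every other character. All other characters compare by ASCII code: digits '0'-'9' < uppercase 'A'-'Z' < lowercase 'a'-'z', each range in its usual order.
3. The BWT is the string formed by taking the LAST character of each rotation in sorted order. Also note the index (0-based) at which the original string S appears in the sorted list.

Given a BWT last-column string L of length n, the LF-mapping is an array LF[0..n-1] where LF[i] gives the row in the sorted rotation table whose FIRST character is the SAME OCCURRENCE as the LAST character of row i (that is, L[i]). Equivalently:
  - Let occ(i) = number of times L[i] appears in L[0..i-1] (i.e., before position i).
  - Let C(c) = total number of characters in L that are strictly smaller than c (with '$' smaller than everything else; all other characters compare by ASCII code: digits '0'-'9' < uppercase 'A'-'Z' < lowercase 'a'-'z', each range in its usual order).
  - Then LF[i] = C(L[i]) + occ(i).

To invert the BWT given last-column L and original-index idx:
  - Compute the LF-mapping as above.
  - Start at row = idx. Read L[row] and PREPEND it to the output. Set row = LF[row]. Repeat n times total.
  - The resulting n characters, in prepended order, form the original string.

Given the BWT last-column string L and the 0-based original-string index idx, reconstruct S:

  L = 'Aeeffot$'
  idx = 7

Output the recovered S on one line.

LF mapping: 1 2 3 4 5 6 7 0
Walk LF starting at row 7, prepending L[row]:
  step 1: row=7, L[7]='$', prepend. Next row=LF[7]=0
  step 2: row=0, L[0]='A', prepend. Next row=LF[0]=1
  step 3: row=1, L[1]='e', prepend. Next row=LF[1]=2
  step 4: row=2, L[2]='e', prepend. Next row=LF[2]=3
  step 5: row=3, L[3]='f', prepend. Next row=LF[3]=4
  step 6: row=4, L[4]='f', prepend. Next row=LF[4]=5
  step 7: row=5, L[5]='o', prepend. Next row=LF[5]=6
  step 8: row=6, L[6]='t', prepend. Next row=LF[6]=7
Reversed output: toffeeA$

Answer: toffeeA$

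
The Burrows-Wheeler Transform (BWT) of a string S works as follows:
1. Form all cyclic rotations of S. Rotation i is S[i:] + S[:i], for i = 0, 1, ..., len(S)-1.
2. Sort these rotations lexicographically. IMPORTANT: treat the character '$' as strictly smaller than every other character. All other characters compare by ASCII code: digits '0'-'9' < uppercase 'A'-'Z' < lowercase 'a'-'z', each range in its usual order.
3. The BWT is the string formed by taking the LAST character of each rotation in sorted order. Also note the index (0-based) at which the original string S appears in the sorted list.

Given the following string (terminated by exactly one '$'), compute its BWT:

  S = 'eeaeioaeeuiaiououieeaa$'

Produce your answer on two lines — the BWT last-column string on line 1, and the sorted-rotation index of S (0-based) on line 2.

All 23 rotations (rotation i = S[i:]+S[:i]):
  rot[0] = eeaeioaeeuiaiououieeaa$
  rot[1] = eaeioaeeuiaiououieeaa$e
  rot[2] = aeioaeeuiaiououieeaa$ee
  rot[3] = eioaeeuiaiououieeaa$eea
  rot[4] = ioaeeuiaiououieeaa$eeae
  rot[5] = oaeeuiaiououieeaa$eeaei
  rot[6] = aeeuiaiououieeaa$eeaeio
  rot[7] = eeuiaiououieeaa$eeaeioa
  rot[8] = euiaiououieeaa$eeaeioae
  rot[9] = uiaiououieeaa$eeaeioaee
  rot[10] = iaiououieeaa$eeaeioaeeu
  rot[11] = aiououieeaa$eeaeioaeeui
  rot[12] = iououieeaa$eeaeioaeeuia
  rot[13] = ououieeaa$eeaeioaeeuiai
  rot[14] = uouieeaa$eeaeioaeeuiaio
  rot[15] = ouieeaa$eeaeioaeeuiaiou
  rot[16] = uieeaa$eeaeioaeeuiaiouo
  rot[17] = ieeaa$eeaeioaeeuiaiouou
  rot[18] = eeaa$eeaeioaeeuiaiououi
  rot[19] = eaa$eeaeioaeeuiaiououie
  rot[20] = aa$eeaeioaeeuiaiououiee
  rot[21] = a$eeaeioaeeuiaiououieea
  rot[22] = $eeaeioaeeuiaiououieeaa
Sorted (with $ < everything):
  sorted[0] = $eeaeioaeeuiaiououieeaa  (last char: 'a')
  sorted[1] = a$eeaeioaeeuiaiououieea  (last char: 'a')
  sorted[2] = aa$eeaeioaeeuiaiououiee  (last char: 'e')
  sorted[3] = aeeuiaiououieeaa$eeaeio  (last char: 'o')
  sorted[4] = aeioaeeuiaiououieeaa$ee  (last char: 'e')
  sorted[5] = aiououieeaa$eeaeioaeeui  (last char: 'i')
  sorted[6] = eaa$eeaeioaeeuiaiououie  (last char: 'e')
  sorted[7] = eaeioaeeuiaiououieeaa$e  (last char: 'e')
  sorted[8] = eeaa$eeaeioaeeuiaiououi  (last char: 'i')
  sorted[9] = eeaeioaeeuiaiououieeaa$  (last char: '$')
  sorted[10] = eeuiaiououieeaa$eeaeioa  (last char: 'a')
  sorted[11] = eioaeeuiaiououieeaa$eea  (last char: 'a')
  sorted[12] = euiaiououieeaa$eeaeioae  (last char: 'e')
  sorted[13] = iaiououieeaa$eeaeioaeeu  (last char: 'u')
  sorted[14] = ieeaa$eeaeioaeeuiaiouou  (last char: 'u')
  sorted[15] = ioaeeuiaiououieeaa$eeae  (last char: 'e')
  sorted[16] = iououieeaa$eeaeioaeeuia  (last char: 'a')
  sorted[17] = oaeeuiaiououieeaa$eeaei  (last char: 'i')
  sorted[18] = ouieeaa$eeaeioaeeuiaiou  (last char: 'u')
  sorted[19] = ououieeaa$eeaeioaeeuiai  (last char: 'i')
  sorted[20] = uiaiououieeaa$eeaeioaee  (last char: 'e')
  sorted[21] = uieeaa$eeaeioaeeuiaiouo  (last char: 'o')
  sorted[22] = uouieeaa$eeaeioaeeuiaio  (last char: 'o')
Last column: aaeoeieei$aaeuueaiuieoo
Original string S is at sorted index 9

Answer: aaeoeieei$aaeuueaiuieoo
9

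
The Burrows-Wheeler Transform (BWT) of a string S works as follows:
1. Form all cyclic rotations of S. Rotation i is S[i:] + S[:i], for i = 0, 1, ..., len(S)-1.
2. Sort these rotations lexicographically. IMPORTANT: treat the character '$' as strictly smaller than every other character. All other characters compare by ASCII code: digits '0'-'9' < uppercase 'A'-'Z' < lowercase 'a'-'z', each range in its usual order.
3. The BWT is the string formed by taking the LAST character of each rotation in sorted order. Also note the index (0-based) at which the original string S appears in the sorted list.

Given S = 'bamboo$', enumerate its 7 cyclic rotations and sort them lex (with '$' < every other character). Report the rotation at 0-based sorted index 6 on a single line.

All 7 rotations (rotation i = S[i:]+S[:i]):
  rot[0] = bamboo$
  rot[1] = amboo$b
  rot[2] = mboo$ba
  rot[3] = boo$bam
  rot[4] = oo$bamb
  rot[5] = o$bambo
  rot[6] = $bamboo
Sorted (with $ < everything):
  sorted[0] = $bamboo
  sorted[1] = amboo$b
  sorted[2] = bamboo$
  sorted[3] = boo$bam
  sorted[4] = mboo$ba
  sorted[5] = o$bambo
  sorted[6] = oo$bamb
sorted[6] = oo$bamb

Answer: oo$bamb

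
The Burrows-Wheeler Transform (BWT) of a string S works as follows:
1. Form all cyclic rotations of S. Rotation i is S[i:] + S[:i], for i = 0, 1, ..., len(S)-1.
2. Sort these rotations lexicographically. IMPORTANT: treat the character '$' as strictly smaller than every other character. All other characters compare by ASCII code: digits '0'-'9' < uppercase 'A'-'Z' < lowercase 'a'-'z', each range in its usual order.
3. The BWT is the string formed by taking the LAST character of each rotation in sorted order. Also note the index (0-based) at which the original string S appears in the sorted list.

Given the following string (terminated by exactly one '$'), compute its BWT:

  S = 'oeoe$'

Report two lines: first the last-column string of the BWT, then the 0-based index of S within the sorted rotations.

All 5 rotations (rotation i = S[i:]+S[:i]):
  rot[0] = oeoe$
  rot[1] = eoe$o
  rot[2] = oe$oe
  rot[3] = e$oeo
  rot[4] = $oeoe
Sorted (with $ < everything):
  sorted[0] = $oeoe  (last char: 'e')
  sorted[1] = e$oeo  (last char: 'o')
  sorted[2] = eoe$o  (last char: 'o')
  sorted[3] = oe$oe  (last char: 'e')
  sorted[4] = oeoe$  (last char: '$')
Last column: eooe$
Original string S is at sorted index 4

Answer: eooe$
4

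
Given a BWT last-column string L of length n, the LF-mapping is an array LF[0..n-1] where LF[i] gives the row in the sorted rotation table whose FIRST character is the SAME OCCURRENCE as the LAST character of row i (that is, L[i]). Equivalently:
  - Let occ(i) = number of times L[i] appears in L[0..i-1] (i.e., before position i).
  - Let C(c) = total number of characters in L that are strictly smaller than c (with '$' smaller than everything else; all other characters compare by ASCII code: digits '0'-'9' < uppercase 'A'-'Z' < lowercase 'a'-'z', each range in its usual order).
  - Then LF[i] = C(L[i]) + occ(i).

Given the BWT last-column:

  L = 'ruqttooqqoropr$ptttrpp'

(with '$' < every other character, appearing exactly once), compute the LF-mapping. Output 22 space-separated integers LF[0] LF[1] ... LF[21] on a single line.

Answer: 12 21 9 16 17 1 2 10 11 3 13 4 5 14 0 6 18 19 20 15 7 8

Derivation:
Char counts: '$':1, 'o':4, 'p':4, 'q':3, 'r':4, 't':5, 'u':1
C (first-col start): C('$')=0, C('o')=1, C('p')=5, C('q')=9, C('r')=12, C('t')=16, C('u')=21
L[0]='r': occ=0, LF[0]=C('r')+0=12+0=12
L[1]='u': occ=0, LF[1]=C('u')+0=21+0=21
L[2]='q': occ=0, LF[2]=C('q')+0=9+0=9
L[3]='t': occ=0, LF[3]=C('t')+0=16+0=16
L[4]='t': occ=1, LF[4]=C('t')+1=16+1=17
L[5]='o': occ=0, LF[5]=C('o')+0=1+0=1
L[6]='o': occ=1, LF[6]=C('o')+1=1+1=2
L[7]='q': occ=1, LF[7]=C('q')+1=9+1=10
L[8]='q': occ=2, LF[8]=C('q')+2=9+2=11
L[9]='o': occ=2, LF[9]=C('o')+2=1+2=3
L[10]='r': occ=1, LF[10]=C('r')+1=12+1=13
L[11]='o': occ=3, LF[11]=C('o')+3=1+3=4
L[12]='p': occ=0, LF[12]=C('p')+0=5+0=5
L[13]='r': occ=2, LF[13]=C('r')+2=12+2=14
L[14]='$': occ=0, LF[14]=C('$')+0=0+0=0
L[15]='p': occ=1, LF[15]=C('p')+1=5+1=6
L[16]='t': occ=2, LF[16]=C('t')+2=16+2=18
L[17]='t': occ=3, LF[17]=C('t')+3=16+3=19
L[18]='t': occ=4, LF[18]=C('t')+4=16+4=20
L[19]='r': occ=3, LF[19]=C('r')+3=12+3=15
L[20]='p': occ=2, LF[20]=C('p')+2=5+2=7
L[21]='p': occ=3, LF[21]=C('p')+3=5+3=8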